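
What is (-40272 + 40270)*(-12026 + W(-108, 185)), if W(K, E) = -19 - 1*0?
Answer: 24090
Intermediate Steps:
W(K, E) = -19 (W(K, E) = -19 + 0 = -19)
(-40272 + 40270)*(-12026 + W(-108, 185)) = (-40272 + 40270)*(-12026 - 19) = -2*(-12045) = 24090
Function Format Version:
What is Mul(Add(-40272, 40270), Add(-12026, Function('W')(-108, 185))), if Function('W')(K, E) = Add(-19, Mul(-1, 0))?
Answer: 24090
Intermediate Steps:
Function('W')(K, E) = -19 (Function('W')(K, E) = Add(-19, 0) = -19)
Mul(Add(-40272, 40270), Add(-12026, Function('W')(-108, 185))) = Mul(Add(-40272, 40270), Add(-12026, -19)) = Mul(-2, -12045) = 24090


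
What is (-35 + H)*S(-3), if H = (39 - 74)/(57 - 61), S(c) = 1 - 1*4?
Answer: 315/4 ≈ 78.750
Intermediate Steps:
S(c) = -3 (S(c) = 1 - 4 = -3)
H = 35/4 (H = -35/(-4) = -35*(-¼) = 35/4 ≈ 8.7500)
(-35 + H)*S(-3) = (-35 + 35/4)*(-3) = -105/4*(-3) = 315/4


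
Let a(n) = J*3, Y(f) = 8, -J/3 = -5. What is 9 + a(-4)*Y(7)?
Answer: 369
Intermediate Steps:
J = 15 (J = -3*(-5) = 15)
a(n) = 45 (a(n) = 15*3 = 45)
9 + a(-4)*Y(7) = 9 + 45*8 = 9 + 360 = 369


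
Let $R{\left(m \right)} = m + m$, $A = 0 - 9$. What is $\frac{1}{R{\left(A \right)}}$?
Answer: $- \frac{1}{18} \approx -0.055556$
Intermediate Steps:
$A = -9$ ($A = 0 - 9 = -9$)
$R{\left(m \right)} = 2 m$
$\frac{1}{R{\left(A \right)}} = \frac{1}{2 \left(-9\right)} = \frac{1}{-18} = - \frac{1}{18}$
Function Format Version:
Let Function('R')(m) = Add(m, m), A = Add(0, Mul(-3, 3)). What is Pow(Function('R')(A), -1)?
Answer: Rational(-1, 18) ≈ -0.055556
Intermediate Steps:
A = -9 (A = Add(0, -9) = -9)
Function('R')(m) = Mul(2, m)
Pow(Function('R')(A), -1) = Pow(Mul(2, -9), -1) = Pow(-18, -1) = Rational(-1, 18)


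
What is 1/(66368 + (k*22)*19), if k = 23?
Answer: 1/75982 ≈ 1.3161e-5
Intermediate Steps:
1/(66368 + (k*22)*19) = 1/(66368 + (23*22)*19) = 1/(66368 + 506*19) = 1/(66368 + 9614) = 1/75982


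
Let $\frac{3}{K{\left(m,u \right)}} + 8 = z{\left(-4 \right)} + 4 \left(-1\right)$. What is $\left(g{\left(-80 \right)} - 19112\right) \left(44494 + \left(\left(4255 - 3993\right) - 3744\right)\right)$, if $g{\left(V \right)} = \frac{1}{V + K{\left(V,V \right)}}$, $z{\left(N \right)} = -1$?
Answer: $- \frac{817526194948}{1043} \approx -7.8382 \cdot 10^{8}$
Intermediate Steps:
$K{\left(m,u \right)} = - \frac{3}{13}$ ($K{\left(m,u \right)} = \frac{3}{-8 + \left(-1 + 4 \left(-1\right)\right)} = \frac{3}{-8 - 5} = \frac{3}{-13} = 3 \left(- \frac{1}{13}\right) = - \frac{3}{13}$)
$g{\left(V \right)} = \frac{1}{- \frac{3}{13} + V}$ ($g{\left(V \right)} = \frac{1}{V - \frac{3}{13}} = \frac{1}{- \frac{3}{13} + V}$)
$\left(g{\left(-80 \right)} - 19112\right) \left(44494 + \left(\left(4255 - 3993\right) - 3744\right)\right) = \left(\frac{13}{-3 + 13 \left(-80\right)} - 19112\right) \left(44494 + \left(\left(4255 - 3993\right) - 3744\right)\right) = \left(\frac{13}{-3 - 1040} - 19112\right) \left(44494 + \left(262 - 3744\right)\right) = \left(\frac{13}{-1043} - 19112\right) \left(44494 - 3482\right) = \left(13 \left(- \frac{1}{1043}\right) - 19112\right) 41012 = \left(- \frac{13}{1043} - 19112\right) 41012 = \left(- \frac{19933829}{1043}\right) 41012 = - \frac{817526194948}{1043}$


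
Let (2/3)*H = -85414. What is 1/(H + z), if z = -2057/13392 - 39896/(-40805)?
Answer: -546460560/70012623056413 ≈ -7.8052e-6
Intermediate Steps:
H = -128121 (H = (3/2)*(-85414) = -128121)
z = 450351347/546460560 (z = -2057*1/13392 - 39896*(-1/40805) = -2057/13392 + 39896/40805 = 450351347/546460560 ≈ 0.82412)
1/(H + z) = 1/(-128121 + 450351347/546460560) = 1/(-70012623056413/546460560) = -546460560/70012623056413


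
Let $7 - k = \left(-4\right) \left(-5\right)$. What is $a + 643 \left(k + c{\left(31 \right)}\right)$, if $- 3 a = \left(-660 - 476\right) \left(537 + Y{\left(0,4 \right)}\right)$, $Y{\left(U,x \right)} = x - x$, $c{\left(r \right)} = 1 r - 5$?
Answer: $211703$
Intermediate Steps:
$k = -13$ ($k = 7 - \left(-4\right) \left(-5\right) = 7 - 20 = -13$)
$c{\left(r \right)} = -5 + r$ ($c{\left(r \right)} = r - 5 = -5 + r$)
$Y{\left(U,x \right)} = 0$
$a = 203344$ ($a = - \frac{\left(-660 - 476\right) \left(537 + 0\right)}{3} = - \frac{\left(-1136\right) 537}{3} = \left(- \frac{1}{3}\right) \left(-610032\right) = 203344$)
$a + 643 \left(k + c{\left(31 \right)}\right) = 203344 + 643 \left(-13 + \left(-5 + 31\right)\right) = 203344 + 643 \left(-13 + 26\right) = 203344 + 643 \cdot 13 = 203344 + 8359 = 211703$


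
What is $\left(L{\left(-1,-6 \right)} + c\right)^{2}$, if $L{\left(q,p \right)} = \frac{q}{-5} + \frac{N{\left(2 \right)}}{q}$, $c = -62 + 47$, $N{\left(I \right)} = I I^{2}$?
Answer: $\frac{12996}{25} \approx 519.84$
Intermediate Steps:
$N{\left(I \right)} = I^{3}$
$c = -15$
$L{\left(q,p \right)} = \frac{8}{q} - \frac{q}{5}$ ($L{\left(q,p \right)} = \frac{q}{-5} + \frac{2^{3}}{q} = q \left(- \frac{1}{5}\right) + \frac{8}{q} = - \frac{q}{5} + \frac{8}{q} = \frac{8}{q} - \frac{q}{5}$)
$\left(L{\left(-1,-6 \right)} + c\right)^{2} = \left(\left(\frac{8}{-1} - - \frac{1}{5}\right) - 15\right)^{2} = \left(\left(8 \left(-1\right) + \frac{1}{5}\right) - 15\right)^{2} = \left(\left(-8 + \frac{1}{5}\right) - 15\right)^{2} = \left(- \frac{39}{5} - 15\right)^{2} = \left(- \frac{114}{5}\right)^{2} = \frac{12996}{25}$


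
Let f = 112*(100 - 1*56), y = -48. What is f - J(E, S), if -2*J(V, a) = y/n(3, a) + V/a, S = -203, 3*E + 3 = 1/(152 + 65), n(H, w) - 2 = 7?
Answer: 216965967/44051 ≈ 4925.3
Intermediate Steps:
n(H, w) = 9 (n(H, w) = 2 + 7 = 9)
E = -650/651 (E = -1 + 1/(3*(152 + 65)) = -1 + (⅓)/217 = -1 + (⅓)*(1/217) = -1 + 1/651 = -650/651 ≈ -0.99846)
f = 4928 (f = 112*(100 - 56) = 112*44 = 4928)
J(V, a) = 8/3 - V/(2*a) (J(V, a) = -(-48/9 + V/a)/2 = -(-48*⅑ + V/a)/2 = -(-16/3 + V/a)/2 = 8/3 - V/(2*a))
f - J(E, S) = 4928 - (8/3 - ½*(-650/651)/(-203)) = 4928 - (8/3 - ½*(-650/651)*(-1/203)) = 4928 - (8/3 - 325/132153) = 4928 - 1*117361/44051 = 4928 - 117361/44051 = 216965967/44051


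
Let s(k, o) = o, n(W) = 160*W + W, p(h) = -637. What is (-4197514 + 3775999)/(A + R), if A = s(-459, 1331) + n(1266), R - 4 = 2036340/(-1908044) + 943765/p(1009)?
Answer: -128079864790605/61888891678567 ≈ -2.0695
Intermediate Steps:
n(W) = 161*W
R = -449295149532/303856007 (R = 4 + (2036340/(-1908044) + 943765/(-637)) = 4 + (2036340*(-1/1908044) + 943765*(-1/637)) = 4 + (-509085/477011 - 943765/637) = 4 - 450510573560/303856007 = -449295149532/303856007 ≈ -1478.6)
A = 205157 (A = 1331 + 161*1266 = 1331 + 203826 = 205157)
(-4197514 + 3775999)/(A + R) = (-4197514 + 3775999)/(205157 - 449295149532/303856007) = -421515/61888891678567/303856007 = -421515*303856007/61888891678567 = -128079864790605/61888891678567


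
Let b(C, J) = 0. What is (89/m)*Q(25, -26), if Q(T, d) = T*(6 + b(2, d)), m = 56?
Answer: 6675/28 ≈ 238.39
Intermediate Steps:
Q(T, d) = 6*T (Q(T, d) = T*(6 + 0) = T*6 = 6*T)
(89/m)*Q(25, -26) = (89/56)*(6*25) = (89*(1/56))*150 = (89/56)*150 = 6675/28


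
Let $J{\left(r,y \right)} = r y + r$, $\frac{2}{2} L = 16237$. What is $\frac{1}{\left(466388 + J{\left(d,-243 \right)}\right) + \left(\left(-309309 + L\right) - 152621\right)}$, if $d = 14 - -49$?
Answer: $\frac{1}{5449} \approx 0.00018352$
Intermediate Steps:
$L = 16237$
$d = 63$ ($d = 14 + 49 = 63$)
$J{\left(r,y \right)} = r + r y$
$\frac{1}{\left(466388 + J{\left(d,-243 \right)}\right) + \left(\left(-309309 + L\right) - 152621\right)} = \frac{1}{\left(466388 + 63 \left(1 - 243\right)\right) + \left(\left(-309309 + 16237\right) - 152621\right)} = \frac{1}{\left(466388 + 63 \left(-242\right)\right) - 445693} = \frac{1}{\left(466388 - 15246\right) - 445693} = \frac{1}{451142 - 445693} = \frac{1}{5449}$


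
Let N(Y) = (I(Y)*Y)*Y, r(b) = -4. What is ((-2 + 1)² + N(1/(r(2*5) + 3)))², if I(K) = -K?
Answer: 4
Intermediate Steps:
N(Y) = -Y³ (N(Y) = ((-Y)*Y)*Y = (-Y²)*Y = -Y³)
((-2 + 1)² + N(1/(r(2*5) + 3)))² = ((-2 + 1)² - (1/(-4 + 3))³)² = ((-1)² - (1/(-1))³)² = (1 - 1*(-1)³)² = (1 - 1*(-1))² = (1 + 1)² = 2² = 4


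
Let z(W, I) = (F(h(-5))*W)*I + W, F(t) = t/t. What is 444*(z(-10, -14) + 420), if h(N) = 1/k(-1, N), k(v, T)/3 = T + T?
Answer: 244200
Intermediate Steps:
k(v, T) = 6*T (k(v, T) = 3*(T + T) = 3*(2*T) = 6*T)
h(N) = 1/(6*N)
F(t) = 1
z(W, I) = W + I*W (z(W, I) = (1*W)*I + W = W*I + W = I*W + W = W + I*W)
444*(z(-10, -14) + 420) = 444*(-10*(1 - 14) + 420) = 444*(-10*(-13) + 420) = 444*(130 + 420) = 444*550 = 244200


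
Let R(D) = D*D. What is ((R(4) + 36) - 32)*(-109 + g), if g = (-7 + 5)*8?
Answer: -2500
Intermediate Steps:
R(D) = D²
g = -16 (g = -2*8 = -16)
((R(4) + 36) - 32)*(-109 + g) = ((4² + 36) - 32)*(-109 - 16) = ((16 + 36) - 32)*(-125) = (52 - 32)*(-125) = 20*(-125) = -2500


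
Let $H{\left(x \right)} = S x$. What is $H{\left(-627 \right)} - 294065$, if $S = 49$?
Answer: $-324788$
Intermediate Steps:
$H{\left(x \right)} = 49 x$
$H{\left(-627 \right)} - 294065 = 49 \left(-627\right) - 294065 = -30723 - 294065 = -324788$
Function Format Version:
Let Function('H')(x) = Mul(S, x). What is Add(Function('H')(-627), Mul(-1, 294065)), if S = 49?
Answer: -324788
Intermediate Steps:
Function('H')(x) = Mul(49, x)
Add(Function('H')(-627), Mul(-1, 294065)) = Add(Mul(49, -627), Mul(-1, 294065)) = Add(-30723, -294065) = -324788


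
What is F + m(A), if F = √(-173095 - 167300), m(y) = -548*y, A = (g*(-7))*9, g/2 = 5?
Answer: 345240 + I*√340395 ≈ 3.4524e+5 + 583.43*I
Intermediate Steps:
g = 10 (g = 2*5 = 10)
A = -630 (A = (10*(-7))*9 = -70*9 = -630)
F = I*√340395 (F = √(-340395) = I*√340395 ≈ 583.43*I)
F + m(A) = I*√340395 - 548*(-630) = I*√340395 + 345240 = 345240 + I*√340395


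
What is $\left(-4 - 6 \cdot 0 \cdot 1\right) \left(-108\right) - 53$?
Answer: $379$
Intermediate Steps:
$\left(-4 - 6 \cdot 0 \cdot 1\right) \left(-108\right) - 53 = \left(-4 - 0\right) \left(-108\right) - 53 = \left(-4 + 0\right) \left(-108\right) - 53 = \left(-4\right) \left(-108\right) - 53 = 432 - 53 = 379$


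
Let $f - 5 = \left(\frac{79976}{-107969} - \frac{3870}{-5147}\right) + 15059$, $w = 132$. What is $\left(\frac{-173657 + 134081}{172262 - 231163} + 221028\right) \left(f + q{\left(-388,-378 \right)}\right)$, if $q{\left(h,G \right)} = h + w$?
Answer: $\frac{107132505706664315485608}{32732254209143} \approx 3.273 \cdot 10^{9}$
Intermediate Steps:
$f = \frac{8371318700910}{555716443}$ ($f = 5 + \left(\left(\frac{79976}{-107969} - \frac{3870}{-5147}\right) + 15059\right) = 5 + \left(\left(79976 \left(- \frac{1}{107969}\right) - - \frac{3870}{5147}\right) + 15059\right) = 5 + \left(\left(- \frac{79976}{107969} + \frac{3870}{5147}\right) + 15059\right) = 5 + \left(\frac{6203558}{555716443} + 15059\right) = 5 + \frac{8368540118695}{555716443} = \frac{8371318700910}{555716443} \approx 15064.0$)
$q{\left(h,G \right)} = 132 + h$ ($q{\left(h,G \right)} = h + 132 = 132 + h$)
$\left(\frac{-173657 + 134081}{172262 - 231163} + 221028\right) \left(f + q{\left(-388,-378 \right)}\right) = \left(\frac{-173657 + 134081}{172262 - 231163} + 221028\right) \left(\frac{8371318700910}{555716443} + \left(132 - 388\right)\right) = \left(- \frac{39576}{-58901} + 221028\right) \left(\frac{8371318700910}{555716443} - 256\right) = \left(\left(-39576\right) \left(- \frac{1}{58901}\right) + 221028\right) \frac{8229055291502}{555716443} = \left(\frac{39576}{58901} + 221028\right) \frac{8229055291502}{555716443} = \frac{13018809804}{58901} \cdot \frac{8229055291502}{555716443} = \frac{107132505706664315485608}{32732254209143}$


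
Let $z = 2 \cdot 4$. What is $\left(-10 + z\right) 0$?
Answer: $0$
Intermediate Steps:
$z = 8$
$\left(-10 + z\right) 0 = \left(-10 + 8\right) 0 = \left(-2\right) 0 = 0$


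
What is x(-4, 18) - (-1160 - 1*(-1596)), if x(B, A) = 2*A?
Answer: -400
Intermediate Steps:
x(-4, 18) - (-1160 - 1*(-1596)) = 2*18 - (-1160 - 1*(-1596)) = 36 - (-1160 + 1596) = 36 - 1*436 = 36 - 436 = -400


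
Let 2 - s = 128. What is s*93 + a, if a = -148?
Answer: -11866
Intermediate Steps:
s = -126 (s = 2 - 1*128 = 2 - 128 = -126)
s*93 + a = -126*93 - 148 = -11718 - 148 = -11866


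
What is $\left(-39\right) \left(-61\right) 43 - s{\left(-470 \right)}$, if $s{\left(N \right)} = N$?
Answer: $102767$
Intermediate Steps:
$\left(-39\right) \left(-61\right) 43 - s{\left(-470 \right)} = \left(-39\right) \left(-61\right) 43 - -470 = 2379 \cdot 43 + 470 = 102297 + 470 = 102767$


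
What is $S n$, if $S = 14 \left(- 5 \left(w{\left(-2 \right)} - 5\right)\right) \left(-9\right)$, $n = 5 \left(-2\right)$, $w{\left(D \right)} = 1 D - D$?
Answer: $31500$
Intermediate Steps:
$w{\left(D \right)} = 0$ ($w{\left(D \right)} = D - D = 0$)
$n = -10$
$S = -3150$ ($S = 14 \left(- 5 \left(0 - 5\right)\right) \left(-9\right) = 14 \left(\left(-5\right) \left(-5\right)\right) \left(-9\right) = 14 \cdot 25 \left(-9\right) = 350 \left(-9\right) = -3150$)
$S n = \left(-3150\right) \left(-10\right) = 31500$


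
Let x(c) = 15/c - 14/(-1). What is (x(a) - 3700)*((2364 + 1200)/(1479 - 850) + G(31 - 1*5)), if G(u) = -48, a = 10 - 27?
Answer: 1668963156/10693 ≈ 1.5608e+5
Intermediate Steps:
a = -17
x(c) = 14 + 15/c (x(c) = 15/c - 14*(-1) = 15/c + 14 = 14 + 15/c)
(x(a) - 3700)*((2364 + 1200)/(1479 - 850) + G(31 - 1*5)) = ((14 + 15/(-17)) - 3700)*((2364 + 1200)/(1479 - 850) - 48) = ((14 + 15*(-1/17)) - 3700)*(3564/629 - 48) = ((14 - 15/17) - 3700)*(3564*(1/629) - 48) = (223/17 - 3700)*(3564/629 - 48) = -62677/17*(-26628/629) = 1668963156/10693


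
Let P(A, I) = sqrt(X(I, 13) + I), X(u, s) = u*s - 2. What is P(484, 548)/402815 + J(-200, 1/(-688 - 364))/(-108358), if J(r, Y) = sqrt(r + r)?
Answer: -10*I/54179 + sqrt(7670)/402815 ≈ 0.00021742 - 0.00018457*I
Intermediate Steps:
X(u, s) = -2 + s*u (X(u, s) = s*u - 2 = -2 + s*u)
J(r, Y) = sqrt(2)*sqrt(r) (J(r, Y) = sqrt(2*r) = sqrt(2)*sqrt(r))
P(A, I) = sqrt(-2 + 14*I) (P(A, I) = sqrt((-2 + 13*I) + I) = sqrt(-2 + 14*I))
P(484, 548)/402815 + J(-200, 1/(-688 - 364))/(-108358) = sqrt(-2 + 14*548)/402815 + (sqrt(2)*sqrt(-200))/(-108358) = sqrt(-2 + 7672)*(1/402815) + (sqrt(2)*(10*I*sqrt(2)))*(-1/108358) = sqrt(7670)*(1/402815) + (20*I)*(-1/108358) = sqrt(7670)/402815 - 10*I/54179 = -10*I/54179 + sqrt(7670)/402815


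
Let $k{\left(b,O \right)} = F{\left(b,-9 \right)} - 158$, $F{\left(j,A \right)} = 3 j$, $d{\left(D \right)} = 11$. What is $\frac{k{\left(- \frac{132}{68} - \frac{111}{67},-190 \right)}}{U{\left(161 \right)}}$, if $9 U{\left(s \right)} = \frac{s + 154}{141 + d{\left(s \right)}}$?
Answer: $- \frac{29222912}{39865} \approx -733.05$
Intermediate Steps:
$k{\left(b,O \right)} = -158 + 3 b$ ($k{\left(b,O \right)} = 3 b - 158 = -158 + 3 b$)
$U{\left(s \right)} = \frac{77}{684} + \frac{s}{1368}$ ($U{\left(s \right)} = \frac{\left(s + 154\right) \frac{1}{141 + 11}}{9} = \frac{\left(154 + s\right) \frac{1}{152}}{9} = \frac{\frac{77}{76} + \frac{s}{152}}{9} = \frac{77}{684} + \frac{s}{1368}$)
$\frac{k{\left(- \frac{132}{68} - \frac{111}{67},-190 \right)}}{U{\left(161 \right)}} = \frac{-158 + 3 \left(- \frac{132}{68} - \frac{111}{67}\right)}{\frac{77}{684} + \frac{1}{1368} \cdot 161} = \frac{-158 + 3 \left(\left(-132\right) \frac{1}{68} - \frac{111}{67}\right)}{\frac{77}{684} + \frac{161}{1368}} = \frac{-158 + 3 \left(- \frac{33}{17} - \frac{111}{67}\right)}{\frac{35}{152}} = \left(-158 + 3 \left(- \frac{4098}{1139}\right)\right) \frac{152}{35} = \left(-158 - \frac{12294}{1139}\right) \frac{152}{35} = \left(- \frac{192256}{1139}\right) \frac{152}{35} = - \frac{29222912}{39865}$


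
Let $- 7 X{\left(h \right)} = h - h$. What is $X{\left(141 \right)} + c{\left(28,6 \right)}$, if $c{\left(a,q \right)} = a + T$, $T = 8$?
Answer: $36$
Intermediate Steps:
$X{\left(h \right)} = 0$ ($X{\left(h \right)} = - \frac{h - h}{7} = \left(- \frac{1}{7}\right) 0 = 0$)
$c{\left(a,q \right)} = 8 + a$ ($c{\left(a,q \right)} = a + 8 = 8 + a$)
$X{\left(141 \right)} + c{\left(28,6 \right)} = 0 + \left(8 + 28\right) = 0 + 36 = 36$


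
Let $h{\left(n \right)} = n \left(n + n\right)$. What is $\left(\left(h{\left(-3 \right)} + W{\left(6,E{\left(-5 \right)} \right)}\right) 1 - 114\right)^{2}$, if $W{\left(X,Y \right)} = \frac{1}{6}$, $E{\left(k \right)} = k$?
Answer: $\frac{330625}{36} \approx 9184.0$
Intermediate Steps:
$W{\left(X,Y \right)} = \frac{1}{6}$
$h{\left(n \right)} = 2 n^{2}$ ($h{\left(n \right)} = n 2 n = 2 n^{2}$)
$\left(\left(h{\left(-3 \right)} + W{\left(6,E{\left(-5 \right)} \right)}\right) 1 - 114\right)^{2} = \left(\left(2 \left(-3\right)^{2} + \frac{1}{6}\right) 1 - 114\right)^{2} = \left(\left(2 \cdot 9 + \frac{1}{6}\right) 1 - 114\right)^{2} = \left(\left(18 + \frac{1}{6}\right) 1 - 114\right)^{2} = \left(\frac{109}{6} \cdot 1 - 114\right)^{2} = \left(\frac{109}{6} - 114\right)^{2} = \left(- \frac{575}{6}\right)^{2} = \frac{330625}{36}$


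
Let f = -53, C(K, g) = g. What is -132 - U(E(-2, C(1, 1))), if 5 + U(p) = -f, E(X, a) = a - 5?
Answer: -180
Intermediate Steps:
E(X, a) = -5 + a
U(p) = 48 (U(p) = -5 - 1*(-53) = -5 + 53 = 48)
-132 - U(E(-2, C(1, 1))) = -132 - 1*48 = -132 - 48 = -180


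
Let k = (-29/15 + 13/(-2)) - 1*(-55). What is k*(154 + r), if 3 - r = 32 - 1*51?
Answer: 122936/15 ≈ 8195.7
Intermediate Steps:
r = 22 (r = 3 - (32 - 1*51) = 3 - (32 - 51) = 3 - 1*(-19) = 3 + 19 = 22)
k = 1397/30 (k = (-29*1/15 + 13*(-½)) + 55 = (-29/15 - 13/2) + 55 = -253/30 + 55 = 1397/30 ≈ 46.567)
k*(154 + r) = 1397*(154 + 22)/30 = (1397/30)*176 = 122936/15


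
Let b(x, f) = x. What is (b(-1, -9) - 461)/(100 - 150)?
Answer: 231/25 ≈ 9.2400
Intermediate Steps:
(b(-1, -9) - 461)/(100 - 150) = (-1 - 461)/(100 - 150) = -462/(-50) = -462*(-1/50) = 231/25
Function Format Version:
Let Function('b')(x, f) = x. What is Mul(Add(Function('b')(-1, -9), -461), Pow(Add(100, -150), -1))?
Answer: Rational(231, 25) ≈ 9.2400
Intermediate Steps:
Mul(Add(Function('b')(-1, -9), -461), Pow(Add(100, -150), -1)) = Mul(Add(-1, -461), Pow(Add(100, -150), -1)) = Mul(-462, Pow(-50, -1)) = Mul(-462, Rational(-1, 50)) = Rational(231, 25)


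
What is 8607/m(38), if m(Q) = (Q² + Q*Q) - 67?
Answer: 8607/2821 ≈ 3.0510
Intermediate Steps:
m(Q) = -67 + 2*Q² (m(Q) = (Q² + Q²) - 67 = 2*Q² - 67 = -67 + 2*Q²)
8607/m(38) = 8607/(-67 + 2*38²) = 8607/(-67 + 2*1444) = 8607/(-67 + 2888) = 8607/2821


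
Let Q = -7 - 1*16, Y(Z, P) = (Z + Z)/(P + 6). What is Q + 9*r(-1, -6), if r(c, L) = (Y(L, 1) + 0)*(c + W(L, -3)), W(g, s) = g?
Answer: 85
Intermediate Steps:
Y(Z, P) = 2*Z/(6 + P) (Y(Z, P) = (2*Z)/(6 + P) = 2*Z/(6 + P))
Q = -23 (Q = -7 - 16 = -23)
r(c, L) = 2*L*(L + c)/7 (r(c, L) = (2*L/(6 + 1) + 0)*(c + L) = (2*L/7 + 0)*(L + c) = (2*L/7)*(L + c) = 2*L*(L + c)/7)
Q + 9*r(-1, -6) = -23 + 9*((2/7)*(-6)*(-6 - 1)) = -23 + 9*((2/7)*(-6)*(-7)) = -23 + 9*12 = -23 + 108 = 85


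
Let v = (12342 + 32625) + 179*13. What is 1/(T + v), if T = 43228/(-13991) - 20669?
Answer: 13991/372467147 ≈ 3.7563e-5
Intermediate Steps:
v = 47294 (v = 44967 + 2327 = 47294)
T = -289223207/13991 (T = 43228*(-1/13991) - 20669 = -43228/13991 - 20669 = -289223207/13991 ≈ -20672.)
1/(T + v) = 1/(-289223207/13991 + 47294) = 1/(372467147/13991) = 13991/372467147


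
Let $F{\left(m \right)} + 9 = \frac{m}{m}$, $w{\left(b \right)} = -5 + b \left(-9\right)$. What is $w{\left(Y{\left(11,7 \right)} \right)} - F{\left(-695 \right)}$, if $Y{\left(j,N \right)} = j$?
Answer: $-96$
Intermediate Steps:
$w{\left(b \right)} = -5 - 9 b$
$F{\left(m \right)} = -8$ ($F{\left(m \right)} = -9 + \frac{m}{m} = -9 + 1 = -8$)
$w{\left(Y{\left(11,7 \right)} \right)} - F{\left(-695 \right)} = \left(-5 - 99\right) - -8 = \left(-5 - 99\right) + 8 = -104 + 8 = -96$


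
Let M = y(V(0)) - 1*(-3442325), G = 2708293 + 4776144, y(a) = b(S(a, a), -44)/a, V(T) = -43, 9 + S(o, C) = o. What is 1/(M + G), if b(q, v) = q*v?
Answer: 43/469848478 ≈ 9.1519e-8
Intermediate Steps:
S(o, C) = -9 + o
y(a) = (396 - 44*a)/a (y(a) = ((-9 + a)*(-44))/a = (396 - 44*a)/a)
G = 7484437
M = 148017687/43 (M = (-44 + 396/(-43)) - 1*(-3442325) = (-44 + 396*(-1/43)) + 3442325 = (-44 - 396/43) + 3442325 = -2288/43 + 3442325 = 148017687/43 ≈ 3.4423e+6)
1/(M + G) = 1/(148017687/43 + 7484437) = 1/(469848478/43) = 43/469848478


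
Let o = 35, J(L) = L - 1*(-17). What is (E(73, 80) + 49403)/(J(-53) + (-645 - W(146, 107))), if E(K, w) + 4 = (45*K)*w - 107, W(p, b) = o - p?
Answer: -156046/285 ≈ -547.53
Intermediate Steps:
J(L) = 17 + L (J(L) = L + 17 = 17 + L)
W(p, b) = 35 - p
E(K, w) = -111 + 45*K*w (E(K, w) = -4 + ((45*K)*w - 107) = -4 + (45*K*w - 107) = -4 + (-107 + 45*K*w) = -111 + 45*K*w)
(E(73, 80) + 49403)/(J(-53) + (-645 - W(146, 107))) = ((-111 + 45*73*80) + 49403)/((17 - 53) + (-645 - (35 - 1*146))) = ((-111 + 262800) + 49403)/(-36 + (-645 - (35 - 146))) = (262689 + 49403)/(-36 + (-645 - 1*(-111))) = 312092/(-36 + (-645 + 111)) = 312092/(-36 - 534) = 312092/(-570) = 312092*(-1/570) = -156046/285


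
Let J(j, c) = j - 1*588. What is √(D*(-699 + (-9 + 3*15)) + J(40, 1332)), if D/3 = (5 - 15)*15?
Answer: √297802 ≈ 545.71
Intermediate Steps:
D = -450 (D = 3*((5 - 15)*15) = 3*(-10*15) = 3*(-150) = -450)
J(j, c) = -588 + j (J(j, c) = j - 588 = -588 + j)
√(D*(-699 + (-9 + 3*15)) + J(40, 1332)) = √(-450*(-699 + (-9 + 3*15)) + (-588 + 40)) = √(-450*(-699 + (-9 + 45)) - 548) = √(-450*(-699 + 36) - 548) = √(-450*(-663) - 548) = √(298350 - 548) = √297802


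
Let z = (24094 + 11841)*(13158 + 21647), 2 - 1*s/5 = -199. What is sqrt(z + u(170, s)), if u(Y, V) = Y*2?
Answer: sqrt(1250718015) ≈ 35366.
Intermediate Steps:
s = 1005 (s = 10 - 5*(-199) = 10 + 995 = 1005)
u(Y, V) = 2*Y
z = 1250717675 (z = 35935*34805 = 1250717675)
sqrt(z + u(170, s)) = sqrt(1250717675 + 2*170) = sqrt(1250717675 + 340) = sqrt(1250718015)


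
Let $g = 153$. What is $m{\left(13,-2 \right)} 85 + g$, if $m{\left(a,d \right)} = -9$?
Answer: $-612$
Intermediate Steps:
$m{\left(13,-2 \right)} 85 + g = \left(-9\right) 85 + 153 = -765 + 153 = -612$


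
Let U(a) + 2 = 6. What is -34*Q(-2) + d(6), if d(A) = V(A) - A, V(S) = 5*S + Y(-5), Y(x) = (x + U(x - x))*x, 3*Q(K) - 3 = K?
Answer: 53/3 ≈ 17.667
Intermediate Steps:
U(a) = 4 (U(a) = -2 + 6 = 4)
Q(K) = 1 + K/3
Y(x) = x*(4 + x) (Y(x) = (x + 4)*x = (4 + x)*x = x*(4 + x))
V(S) = 5 + 5*S (V(S) = 5*S - 5*(4 - 5) = 5*S - 5*(-1) = 5*S + 5 = 5 + 5*S)
d(A) = 5 + 4*A (d(A) = (5 + 5*A) - A = 5 + 4*A)
-34*Q(-2) + d(6) = -34*(1 + (⅓)*(-2)) + (5 + 4*6) = -34*(1 - ⅔) + (5 + 24) = -34*⅓ + 29 = -34/3 + 29 = 53/3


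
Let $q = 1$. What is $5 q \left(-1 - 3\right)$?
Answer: $-20$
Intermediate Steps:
$5 q \left(-1 - 3\right) = 5 \cdot 1 \left(-1 - 3\right) = 5 \left(-4\right) = -20$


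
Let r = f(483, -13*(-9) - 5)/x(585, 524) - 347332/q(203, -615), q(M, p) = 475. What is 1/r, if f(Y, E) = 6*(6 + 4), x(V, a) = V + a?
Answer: -526775/385162688 ≈ -0.0013677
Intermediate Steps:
f(Y, E) = 60 (f(Y, E) = 6*10 = 60)
r = -385162688/526775 (r = 60/(585 + 524) - 347332/475 = 60/1109 - 347332*1/475 = 60*(1/1109) - 347332/475 = 60/1109 - 347332/475 = -385162688/526775 ≈ -731.17)
1/r = 1/(-385162688/526775) = -526775/385162688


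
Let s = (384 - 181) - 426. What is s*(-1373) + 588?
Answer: 306767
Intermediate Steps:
s = -223 (s = 203 - 426 = -223)
s*(-1373) + 588 = -223*(-1373) + 588 = 306179 + 588 = 306767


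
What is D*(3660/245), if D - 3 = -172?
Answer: -123708/49 ≈ -2524.7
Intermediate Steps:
D = -169 (D = 3 - 172 = -169)
D*(3660/245) = -618540/245 = -169*732/49 = -123708/49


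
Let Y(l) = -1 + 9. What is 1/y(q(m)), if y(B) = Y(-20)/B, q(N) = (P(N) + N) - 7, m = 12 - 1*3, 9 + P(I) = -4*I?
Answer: -43/8 ≈ -5.3750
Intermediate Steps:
P(I) = -9 - 4*I
Y(l) = 8
m = 9 (m = 12 - 3 = 9)
q(N) = -16 - 3*N (q(N) = ((-9 - 4*N) + N) - 7 = (-9 - 3*N) - 7 = -16 - 3*N)
y(B) = 8/B
1/y(q(m)) = 1/(8/(-16 - 3*9)) = 1/(8/(-16 - 27)) = 1/(8/(-43)) = 1/(8*(-1/43)) = 1/(-8/43) = -43/8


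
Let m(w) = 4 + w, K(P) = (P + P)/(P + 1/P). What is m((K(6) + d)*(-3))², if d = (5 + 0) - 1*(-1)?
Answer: 538756/1369 ≈ 393.54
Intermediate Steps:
K(P) = 2*P/(P + 1/P) (K(P) = (2*P)/(P + 1/P) = 2*P/(P + 1/P))
d = 6 (d = 5 + 1 = 6)
m((K(6) + d)*(-3))² = (4 + (2*6²/(1 + 6²) + 6)*(-3))² = (4 + (2*36/(1 + 36) + 6)*(-3))² = (4 + (2*36/37 + 6)*(-3))² = (4 + (2*36*(1/37) + 6)*(-3))² = (4 + (72/37 + 6)*(-3))² = (4 + (294/37)*(-3))² = (4 - 882/37)² = (-734/37)² = 538756/1369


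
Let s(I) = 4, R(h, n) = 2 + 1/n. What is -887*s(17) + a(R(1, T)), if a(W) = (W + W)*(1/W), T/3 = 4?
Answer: -3546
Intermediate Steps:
T = 12 (T = 3*4 = 12)
a(W) = 2 (a(W) = (2*W)/W = 2)
-887*s(17) + a(R(1, T)) = -887*4 + 2 = -3548 + 2 = -3546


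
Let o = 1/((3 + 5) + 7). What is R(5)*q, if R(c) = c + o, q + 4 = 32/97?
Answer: -27056/1455 ≈ -18.595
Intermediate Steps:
q = -356/97 (q = -4 + 32/97 = -356/97 ≈ -3.6701)
o = 1/15 (o = 1/(8 + 7) = 1/15 ≈ 0.066667)
R(c) = 1/15 + c (R(c) = c + 1/15 = 1/15 + c)
R(5)*q = (1/15 + 5)*(-356/97) = (76/15)*(-356/97) = -27056/1455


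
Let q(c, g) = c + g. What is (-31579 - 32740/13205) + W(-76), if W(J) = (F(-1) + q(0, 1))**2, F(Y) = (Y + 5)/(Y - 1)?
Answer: -83404046/2641 ≈ -31580.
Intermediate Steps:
F(Y) = (5 + Y)/(-1 + Y)
W(J) = 1 (W(J) = ((5 - 1)/(-1 - 1) + (0 + 1))**2 = (4/(-2) + 1)**2 = (-1/2*4 + 1)**2 = (-2 + 1)**2 = (-1)**2 = 1)
(-31579 - 32740/13205) + W(-76) = (-31579 - 32740/13205) + 1 = (-31579 - 32740*1/13205) + 1 = (-31579 - 6548/2641) + 1 = -83406687/2641 + 1 = -83404046/2641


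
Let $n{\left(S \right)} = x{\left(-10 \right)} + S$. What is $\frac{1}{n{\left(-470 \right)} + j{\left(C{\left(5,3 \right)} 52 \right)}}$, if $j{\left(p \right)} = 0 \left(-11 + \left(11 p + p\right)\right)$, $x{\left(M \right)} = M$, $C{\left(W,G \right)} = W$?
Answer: $- \frac{1}{480} \approx -0.0020833$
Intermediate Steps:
$n{\left(S \right)} = -10 + S$
$j{\left(p \right)} = 0$ ($j{\left(p \right)} = 0 \left(-11 + 12 p\right) = 0$)
$\frac{1}{n{\left(-470 \right)} + j{\left(C{\left(5,3 \right)} 52 \right)}} = \frac{1}{\left(-10 - 470\right) + 0} = \frac{1}{-480 + 0} = \frac{1}{-480} = - \frac{1}{480}$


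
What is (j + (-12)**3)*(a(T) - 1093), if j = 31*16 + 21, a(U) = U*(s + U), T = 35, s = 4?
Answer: -329392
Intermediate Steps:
a(U) = U*(4 + U)
j = 517 (j = 496 + 21 = 517)
(j + (-12)**3)*(a(T) - 1093) = (517 + (-12)**3)*(35*(4 + 35) - 1093) = (517 - 1728)*(35*39 - 1093) = -1211*(1365 - 1093) = -1211*272 = -329392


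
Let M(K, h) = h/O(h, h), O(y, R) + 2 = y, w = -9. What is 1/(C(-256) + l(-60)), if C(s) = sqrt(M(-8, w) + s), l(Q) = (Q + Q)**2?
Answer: 158400/2280962807 - I*sqrt(30877)/2280962807 ≈ 6.9444e-5 - 7.7037e-8*I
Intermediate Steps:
O(y, R) = -2 + y
M(K, h) = h/(-2 + h)
l(Q) = 4*Q**2 (l(Q) = (2*Q)**2 = 4*Q**2)
C(s) = sqrt(9/11 + s) (C(s) = sqrt(-9/(-2 - 9) + s) = sqrt(-9/(-11) + s) = sqrt(-9*(-1/11) + s) = sqrt(9/11 + s))
1/(C(-256) + l(-60)) = 1/(sqrt(99 + 121*(-256))/11 + 4*(-60)**2) = 1/(sqrt(99 - 30976)/11 + 4*3600) = 1/(sqrt(-30877)/11 + 14400) = 1/((I*sqrt(30877))/11 + 14400) = 1/(I*sqrt(30877)/11 + 14400) = 1/(14400 + I*sqrt(30877)/11)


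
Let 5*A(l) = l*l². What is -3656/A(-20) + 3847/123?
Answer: 825611/24600 ≈ 33.561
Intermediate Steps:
A(l) = l³/5 (A(l) = (l*l²)/5 = l³/5)
-3656/A(-20) + 3847/123 = -3656/((⅕)*(-20)³) + 3847/123 = -3656/((⅕)*(-8000)) + 3847*(1/123) = -3656/(-1600) + 3847/123 = -3656*(-1/1600) + 3847/123 = 457/200 + 3847/123 = 825611/24600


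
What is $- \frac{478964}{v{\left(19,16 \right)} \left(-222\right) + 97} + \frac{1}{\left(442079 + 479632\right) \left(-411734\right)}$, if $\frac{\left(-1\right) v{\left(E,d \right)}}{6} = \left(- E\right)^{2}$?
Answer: $- \frac{204462003995365}{205309368468834} \approx -0.99587$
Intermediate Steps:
$v{\left(E,d \right)} = - 6 E^{2}$ ($v{\left(E,d \right)} = - 6 \left(- E\right)^{2} = - 6 E^{2}$)
$- \frac{478964}{v{\left(19,16 \right)} \left(-222\right) + 97} + \frac{1}{\left(442079 + 479632\right) \left(-411734\right)} = - \frac{478964}{- 6 \cdot 19^{2} \left(-222\right) + 97} + \frac{1}{\left(442079 + 479632\right) \left(-411734\right)} = - \frac{478964}{\left(-6\right) 361 \left(-222\right) + 97} + \frac{1}{921711} \left(- \frac{1}{411734}\right) = - \frac{478964}{\left(-2166\right) \left(-222\right) + 97} + \frac{1}{921711} \left(- \frac{1}{411734}\right) = - \frac{478964}{480852 + 97} - \frac{1}{379499756874} = - \frac{478964}{480949} - \frac{1}{379499756874} = - \frac{204462003995365}{205309368468834}$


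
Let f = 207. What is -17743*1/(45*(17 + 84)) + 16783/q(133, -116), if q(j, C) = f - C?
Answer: 70547746/1468035 ≈ 48.056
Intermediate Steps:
q(j, C) = 207 - C
-17743*1/(45*(17 + 84)) + 16783/q(133, -116) = -17743*1/(45*(17 + 84)) + 16783/(207 - 1*(-116)) = -17743/(101*45) + 16783/(207 + 116) = -17743/4545 + 16783/323 = 70547746/1468035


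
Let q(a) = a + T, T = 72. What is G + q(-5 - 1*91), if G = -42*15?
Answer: -654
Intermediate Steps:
q(a) = 72 + a (q(a) = a + 72 = 72 + a)
G = -630
G + q(-5 - 1*91) = -630 + (72 + (-5 - 1*91)) = -630 + (72 + (-5 - 91)) = -630 + (72 - 96) = -630 - 24 = -654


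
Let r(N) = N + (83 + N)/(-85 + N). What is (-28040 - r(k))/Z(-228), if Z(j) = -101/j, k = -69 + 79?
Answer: -159877932/2525 ≈ -63318.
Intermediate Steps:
k = 10
r(N) = N + (83 + N)/(-85 + N)
(-28040 - r(k))/Z(-228) = (-28040 - (83 + 10**2 - 84*10)/(-85 + 10))/((-101/(-228))) = (-28040 - (83 + 100 - 840)/(-75))/((-101*(-1/228))) = (-28040 - (-1)*(-657)/75)/(101/228) = (-28040 - 1*219/25)*(228/101) = (-28040 - 219/25)*(228/101) = -701219/25*228/101 = -159877932/2525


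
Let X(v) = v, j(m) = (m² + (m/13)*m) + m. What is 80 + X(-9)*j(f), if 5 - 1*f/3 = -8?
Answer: -15013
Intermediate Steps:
f = 39 (f = 15 - 3*(-8) = 15 + 24 = 39)
j(m) = m + 14*m²/13 (j(m) = (m² + (m*(1/13))*m) + m = (m² + (m/13)*m) + m = (m² + m²/13) + m = 14*m²/13 + m = m + 14*m²/13)
80 + X(-9)*j(f) = 80 - 9*39*(13 + 14*39)/13 = 80 - 9*39*(13 + 546)/13 = 80 - 9*39*559/13 = 80 - 9*1677 = 80 - 15093 = -15013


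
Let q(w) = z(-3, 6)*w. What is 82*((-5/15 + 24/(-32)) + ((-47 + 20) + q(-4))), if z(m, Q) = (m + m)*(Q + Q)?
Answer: 127879/6 ≈ 21313.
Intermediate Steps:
z(m, Q) = 4*Q*m (z(m, Q) = (2*m)*(2*Q) = 4*Q*m)
q(w) = -72*w (q(w) = (4*6*(-3))*w = -72*w)
82*((-5/15 + 24/(-32)) + ((-47 + 20) + q(-4))) = 82*((-5/15 + 24/(-32)) + ((-47 + 20) - 72*(-4))) = 82*((-5*1/15 + 24*(-1/32)) + (-27 + 288)) = 82*((-⅓ - ¾) + 261) = 82*(-13/12 + 261) = 82*(3119/12) = 127879/6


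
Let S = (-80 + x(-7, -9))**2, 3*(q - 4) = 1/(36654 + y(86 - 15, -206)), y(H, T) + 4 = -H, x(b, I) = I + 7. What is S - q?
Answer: 737432639/109737 ≈ 6720.0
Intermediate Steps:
x(b, I) = 7 + I
y(H, T) = -4 - H
q = 438949/109737 (q = 4 + 1/(3*(36654 + (-4 - (86 - 15)))) = 4 + 1/(3*(36654 + (-4 - 1*71))) = 4 + 1/(3*(36654 + (-4 - 71))) = 4 + 1/(3*(36654 - 75)) = 4 + (1/3)/36579 = 4 + (1/3)*(1/36579) = 4 + 1/109737 = 438949/109737 ≈ 4.0000)
S = 6724 (S = (-80 + (7 - 9))**2 = (-80 - 2)**2 = (-82)**2 = 6724)
S - q = 6724 - 1*438949/109737 = 6724 - 438949/109737 = 737432639/109737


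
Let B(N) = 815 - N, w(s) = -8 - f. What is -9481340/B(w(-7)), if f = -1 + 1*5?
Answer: -9481340/827 ≈ -11465.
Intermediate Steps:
f = 4 (f = -1 + 5 = 4)
w(s) = -12 (w(s) = -8 - 1*4 = -8 - 4 = -12)
-9481340/B(w(-7)) = -9481340/(815 - 1*(-12)) = -9481340/(815 + 12) = -9481340/827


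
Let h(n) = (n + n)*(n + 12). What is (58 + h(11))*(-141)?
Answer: -79524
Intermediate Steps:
h(n) = 2*n*(12 + n) (h(n) = (2*n)*(12 + n) = 2*n*(12 + n))
(58 + h(11))*(-141) = (58 + 2*11*(12 + 11))*(-141) = (58 + 2*11*23)*(-141) = (58 + 506)*(-141) = 564*(-141) = -79524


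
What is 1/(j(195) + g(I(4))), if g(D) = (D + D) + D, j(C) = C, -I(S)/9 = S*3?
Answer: -1/129 ≈ -0.0077519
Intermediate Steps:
I(S) = -27*S (I(S) = -9*S*3 = -27*S)
g(D) = 3*D (g(D) = 2*D + D = 3*D)
1/(j(195) + g(I(4))) = 1/(195 + 3*(-27*4)) = 1/(195 + 3*(-108)) = 1/(195 - 324) = 1/(-129) = -1/129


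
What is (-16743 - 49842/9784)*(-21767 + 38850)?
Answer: -1399638838191/4892 ≈ -2.8611e+8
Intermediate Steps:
(-16743 - 49842/9784)*(-21767 + 38850) = (-16743 - 49842*1/9784)*17083 = (-16743 - 24921/4892)*17083 = -81931677/4892*17083 = -1399638838191/4892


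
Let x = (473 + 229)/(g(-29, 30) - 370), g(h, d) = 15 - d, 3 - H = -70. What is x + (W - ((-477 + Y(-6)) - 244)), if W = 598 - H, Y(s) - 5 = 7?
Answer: 474388/385 ≈ 1232.2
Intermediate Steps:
H = 73 (H = 3 - 1*(-70) = 3 + 70 = 73)
Y(s) = 12 (Y(s) = 5 + 7 = 12)
W = 525 (W = 598 - 1*73 = 598 - 73 = 525)
x = -702/385 (x = (473 + 229)/((15 - 1*30) - 370) = 702/((15 - 30) - 370) = 702/(-15 - 370) = 702/(-385) = 702*(-1/385) = -702/385 ≈ -1.8234)
x + (W - ((-477 + Y(-6)) - 244)) = -702/385 + (525 - ((-477 + 12) - 244)) = -702/385 + (525 - (-465 - 244)) = -702/385 + (525 - 1*(-709)) = -702/385 + (525 + 709) = -702/385 + 1234 = 474388/385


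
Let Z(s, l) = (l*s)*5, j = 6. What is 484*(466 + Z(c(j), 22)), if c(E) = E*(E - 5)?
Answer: 544984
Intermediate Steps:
c(E) = E*(-5 + E)
Z(s, l) = 5*l*s
484*(466 + Z(c(j), 22)) = 484*(466 + 5*22*(6*(-5 + 6))) = 484*(466 + 5*22*(6*1)) = 484*(466 + 5*22*6) = 484*(466 + 660) = 484*1126 = 544984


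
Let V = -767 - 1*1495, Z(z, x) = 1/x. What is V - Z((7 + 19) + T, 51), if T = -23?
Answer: -115363/51 ≈ -2262.0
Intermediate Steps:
V = -2262 (V = -767 - 1495 = -2262)
V - Z((7 + 19) + T, 51) = -2262 - 1/51 = -115363/51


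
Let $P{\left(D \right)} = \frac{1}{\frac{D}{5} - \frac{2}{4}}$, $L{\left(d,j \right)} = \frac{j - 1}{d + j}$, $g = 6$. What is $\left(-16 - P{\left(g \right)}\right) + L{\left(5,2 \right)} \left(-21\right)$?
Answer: $- \frac{143}{7} \approx -20.429$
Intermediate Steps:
$L{\left(d,j \right)} = \frac{-1 + j}{d + j}$
$P{\left(D \right)} = \frac{1}{- \frac{1}{2} + \frac{D}{5}}$ ($P{\left(D \right)} = \frac{1}{D \frac{1}{5} - \frac{1}{2}} = \frac{1}{\frac{D}{5} - \frac{1}{2}} = \frac{1}{- \frac{1}{2} + \frac{D}{5}}$)
$\left(-16 - P{\left(g \right)}\right) + L{\left(5,2 \right)} \left(-21\right) = \left(-16 - \frac{10}{-5 + 2 \cdot 6}\right) + \frac{-1 + 2}{5 + 2} \left(-21\right) = \left(-16 - \frac{10}{-5 + 12}\right) + \frac{1}{7} \cdot 1 \left(-21\right) = \left(-16 - \frac{10}{7}\right) + \frac{1}{7} \cdot 1 \left(-21\right) = \left(-16 - 10 \cdot \frac{1}{7}\right) + \frac{1}{7} \left(-21\right) = \left(-16 - \frac{10}{7}\right) - 3 = - \frac{122}{7} - 3 = - \frac{143}{7}$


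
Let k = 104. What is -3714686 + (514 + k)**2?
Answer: -3332762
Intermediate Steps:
-3714686 + (514 + k)**2 = -3714686 + (514 + 104)**2 = -3714686 + 618**2 = -3714686 + 381924 = -3332762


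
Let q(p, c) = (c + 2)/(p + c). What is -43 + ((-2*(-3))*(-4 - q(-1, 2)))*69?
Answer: -3355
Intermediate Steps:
q(p, c) = (2 + c)/(c + p)
-43 + ((-2*(-3))*(-4 - q(-1, 2)))*69 = -43 + ((-2*(-3))*(-4 - (2 + 2)/(2 - 1)))*69 = -43 + (6*(-4 - 4/1))*69 = -43 + (6*(-4 - 4))*69 = -43 + (6*(-8))*69 = -43 - 48*69 = -43 - 3312 = -3355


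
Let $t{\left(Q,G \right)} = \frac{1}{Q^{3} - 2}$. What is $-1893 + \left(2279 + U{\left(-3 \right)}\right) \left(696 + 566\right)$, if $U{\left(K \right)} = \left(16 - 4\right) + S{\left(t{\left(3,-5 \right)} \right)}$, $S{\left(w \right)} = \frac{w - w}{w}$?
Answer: $2889349$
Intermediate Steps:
$t{\left(Q,G \right)} = \frac{1}{-2 + Q^{3}}$
$S{\left(w \right)} = 0$ ($S{\left(w \right)} = \frac{0}{w} = 0$)
$U{\left(K \right)} = 12$ ($U{\left(K \right)} = \left(16 - 4\right) + 0 = 12 + 0 = 12$)
$-1893 + \left(2279 + U{\left(-3 \right)}\right) \left(696 + 566\right) = -1893 + \left(2279 + 12\right) \left(696 + 566\right) = -1893 + 2291 \cdot 1262 = -1893 + 2891242 = 2889349$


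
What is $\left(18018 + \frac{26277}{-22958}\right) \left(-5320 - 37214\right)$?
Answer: $- \frac{8796689775189}{11479} \approx -7.6633 \cdot 10^{8}$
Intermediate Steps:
$\left(18018 + \frac{26277}{-22958}\right) \left(-5320 - 37214\right) = \left(18018 + 26277 \left(- \frac{1}{22958}\right)\right) \left(-42534\right) = \left(18018 - \frac{26277}{22958}\right) \left(-42534\right) = \frac{413630967}{22958} \left(-42534\right) = - \frac{8796689775189}{11479}$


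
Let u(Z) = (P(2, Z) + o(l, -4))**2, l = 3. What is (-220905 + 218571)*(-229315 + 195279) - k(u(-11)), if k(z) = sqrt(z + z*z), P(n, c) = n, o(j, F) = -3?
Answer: 79440024 - sqrt(2) ≈ 7.9440e+7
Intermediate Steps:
u(Z) = 1 (u(Z) = (2 - 3)**2 = (-1)**2 = 1)
k(z) = sqrt(z + z**2)
(-220905 + 218571)*(-229315 + 195279) - k(u(-11)) = (-220905 + 218571)*(-229315 + 195279) - sqrt(1*(1 + 1)) = -2334*(-34036) - sqrt(1*2) = 79440024 - sqrt(2)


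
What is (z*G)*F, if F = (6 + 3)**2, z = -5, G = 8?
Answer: -3240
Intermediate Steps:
F = 81 (F = 9**2 = 81)
(z*G)*F = -5*8*81 = -40*81 = -3240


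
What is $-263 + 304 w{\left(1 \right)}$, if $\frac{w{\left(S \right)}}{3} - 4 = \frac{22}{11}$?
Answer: $5209$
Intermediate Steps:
$w{\left(S \right)} = 18$ ($w{\left(S \right)} = 12 + 3 \cdot \frac{22}{11} = 12 + 3 \cdot 22 \cdot \frac{1}{11} = 12 + 3 \cdot 2 = 12 + 6 = 18$)
$-263 + 304 w{\left(1 \right)} = -263 + 304 \cdot 18 = -263 + 5472 = 5209$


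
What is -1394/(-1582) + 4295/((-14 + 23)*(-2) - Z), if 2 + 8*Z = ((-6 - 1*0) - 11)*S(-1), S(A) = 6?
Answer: -678772/791 ≈ -858.12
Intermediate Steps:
Z = -13 (Z = -¼ + (((-6 - 1*0) - 11)*6)/8 = -¼ + (((-6 + 0) - 11)*6)/8 = -¼ + ((-6 - 11)*6)/8 = -¼ + (-17*6)/8 = -¼ + (⅛)*(-102) = -¼ - 51/4 = -13)
-1394/(-1582) + 4295/((-14 + 23)*(-2) - Z) = -1394/(-1582) + 4295/((-14 + 23)*(-2) - 1*(-13)) = -1394*(-1/1582) + 4295/(9*(-2) + 13) = 697/791 + 4295/(-18 + 13) = 697/791 + 4295/(-5) = 697/791 + 4295*(-⅕) = 697/791 - 859 = -678772/791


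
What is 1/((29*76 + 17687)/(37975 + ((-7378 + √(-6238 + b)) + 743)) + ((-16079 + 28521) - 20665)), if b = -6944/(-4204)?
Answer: (-√6888676502 + 32938340*I)/(-270831064379*I + 8223*√6888676502) ≈ -0.00012162 + 2.3655e-11*I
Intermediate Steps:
b = 1736/1051 (b = -6944*(-1/4204) = 1736/1051 ≈ 1.6518)
1/((29*76 + 17687)/(37975 + ((-7378 + √(-6238 + b)) + 743)) + ((-16079 + 28521) - 20665)) = 1/((29*76 + 17687)/(37975 + ((-7378 + √(-6238 + 1736/1051)) + 743)) + ((-16079 + 28521) - 20665)) = 1/((2204 + 17687)/(37975 + ((-7378 + √(-6554402/1051)) + 743)) + (12442 - 20665)) = 1/(19891/(37975 + ((-7378 + I*√6888676502/1051) + 743)) - 8223) = 1/(19891/(37975 + (-6635 + I*√6888676502/1051)) - 8223) = 1/(19891/(31340 + I*√6888676502/1051) - 8223) = 1/(-8223 + 19891/(31340 + I*√6888676502/1051))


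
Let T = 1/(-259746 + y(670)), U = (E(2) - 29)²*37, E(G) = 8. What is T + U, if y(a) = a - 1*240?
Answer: 4231259171/259316 ≈ 16317.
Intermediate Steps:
y(a) = -240 + a (y(a) = a - 240 = -240 + a)
U = 16317 (U = (8 - 29)²*37 = (-21)²*37 = 441*37 = 16317)
T = -1/259316 (T = 1/(-259746 + (-240 + 670)) = 1/(-259746 + 430) = 1/(-259316) = -1/259316 ≈ -3.8563e-6)
T + U = -1/259316 + 16317 = 4231259171/259316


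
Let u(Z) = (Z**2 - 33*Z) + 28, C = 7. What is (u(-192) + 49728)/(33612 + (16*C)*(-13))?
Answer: 23239/8039 ≈ 2.8908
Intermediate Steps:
u(Z) = 28 + Z**2 - 33*Z
(u(-192) + 49728)/(33612 + (16*C)*(-13)) = ((28 + (-192)**2 - 33*(-192)) + 49728)/(33612 + (16*7)*(-13)) = ((28 + 36864 + 6336) + 49728)/(33612 + 112*(-13)) = (43228 + 49728)/(33612 - 1456) = 92956/32156 = 92956*(1/32156) = 23239/8039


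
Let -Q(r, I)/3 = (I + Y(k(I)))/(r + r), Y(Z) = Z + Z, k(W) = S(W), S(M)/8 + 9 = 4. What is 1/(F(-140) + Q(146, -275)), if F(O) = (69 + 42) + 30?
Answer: 292/42237 ≈ 0.0069134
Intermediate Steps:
S(M) = -40 (S(M) = -72 + 8*4 = -72 + 32 = -40)
k(W) = -40
Y(Z) = 2*Z
F(O) = 141 (F(O) = 111 + 30 = 141)
Q(r, I) = -3*(-80 + I)/(2*r) (Q(r, I) = -3*(I + 2*(-40))/(r + r) = -3*(I - 80)/(2*r) = -3*(-80 + I)*1/(2*r) = -3*(-80 + I)/(2*r))
1/(F(-140) + Q(146, -275)) = 1/(141 + (3/2)*(80 - 1*(-275))/146) = 1/(141 + (3/2)*(1/146)*(80 + 275)) = 1/(141 + (3/2)*(1/146)*355) = 1/(141 + 1065/292) = 1/(42237/292) = 292/42237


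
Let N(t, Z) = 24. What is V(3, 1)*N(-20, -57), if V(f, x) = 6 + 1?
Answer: 168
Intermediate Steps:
V(f, x) = 7
V(3, 1)*N(-20, -57) = 7*24 = 168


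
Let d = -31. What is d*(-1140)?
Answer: 35340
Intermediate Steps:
d*(-1140) = -31*(-1140) = 35340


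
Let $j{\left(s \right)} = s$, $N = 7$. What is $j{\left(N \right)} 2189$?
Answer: $15323$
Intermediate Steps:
$j{\left(N \right)} 2189 = 7 \cdot 2189 = 15323$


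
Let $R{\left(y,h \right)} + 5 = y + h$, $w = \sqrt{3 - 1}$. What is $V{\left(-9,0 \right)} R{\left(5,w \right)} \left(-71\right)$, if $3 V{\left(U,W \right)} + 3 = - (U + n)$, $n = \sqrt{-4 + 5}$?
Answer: $- \frac{355 \sqrt{2}}{3} \approx -167.35$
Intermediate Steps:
$n = 1$ ($n = \sqrt{1} = 1$)
$V{\left(U,W \right)} = - \frac{4}{3} - \frac{U}{3}$ ($V{\left(U,W \right)} = -1 + \frac{\left(-1\right) \left(U + 1\right)}{3} = -1 + \frac{\left(-1\right) \left(1 + U\right)}{3} = -1 + \frac{-1 - U}{3} = -1 - \left(\frac{1}{3} + \frac{U}{3}\right) = - \frac{4}{3} - \frac{U}{3}$)
$w = \sqrt{2} \approx 1.4142$
$R{\left(y,h \right)} = -5 + h + y$ ($R{\left(y,h \right)} = -5 + \left(y + h\right) = -5 + \left(h + y\right) = -5 + h + y$)
$V{\left(-9,0 \right)} R{\left(5,w \right)} \left(-71\right) = \left(- \frac{4}{3} - -3\right) \left(-5 + \sqrt{2} + 5\right) \left(-71\right) = \left(- \frac{4}{3} + 3\right) \sqrt{2} \left(-71\right) = \frac{5 \sqrt{2}}{3} \left(-71\right) = - \frac{355 \sqrt{2}}{3}$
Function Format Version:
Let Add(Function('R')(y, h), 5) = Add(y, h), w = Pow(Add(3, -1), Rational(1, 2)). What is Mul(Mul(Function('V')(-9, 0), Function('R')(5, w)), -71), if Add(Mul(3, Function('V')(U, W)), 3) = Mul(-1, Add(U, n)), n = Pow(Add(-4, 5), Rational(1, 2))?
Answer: Mul(Rational(-355, 3), Pow(2, Rational(1, 2))) ≈ -167.35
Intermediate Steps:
n = 1 (n = Pow(1, Rational(1, 2)) = 1)
Function('V')(U, W) = Add(Rational(-4, 3), Mul(Rational(-1, 3), U)) (Function('V')(U, W) = Add(-1, Mul(Rational(1, 3), Mul(-1, Add(U, 1)))) = Add(-1, Mul(Rational(1, 3), Mul(-1, Add(1, U)))) = Add(-1, Mul(Rational(1, 3), Add(-1, Mul(-1, U)))) = Add(-1, Add(Rational(-1, 3), Mul(Rational(-1, 3), U))) = Add(Rational(-4, 3), Mul(Rational(-1, 3), U)))
w = Pow(2, Rational(1, 2)) ≈ 1.4142
Function('R')(y, h) = Add(-5, h, y) (Function('R')(y, h) = Add(-5, Add(y, h)) = Add(-5, Add(h, y)) = Add(-5, h, y))
Mul(Mul(Function('V')(-9, 0), Function('R')(5, w)), -71) = Mul(Mul(Add(Rational(-4, 3), Mul(Rational(-1, 3), -9)), Add(-5, Pow(2, Rational(1, 2)), 5)), -71) = Mul(Mul(Add(Rational(-4, 3), 3), Pow(2, Rational(1, 2))), -71) = Mul(Mul(Rational(5, 3), Pow(2, Rational(1, 2))), -71) = Mul(Rational(-355, 3), Pow(2, Rational(1, 2)))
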